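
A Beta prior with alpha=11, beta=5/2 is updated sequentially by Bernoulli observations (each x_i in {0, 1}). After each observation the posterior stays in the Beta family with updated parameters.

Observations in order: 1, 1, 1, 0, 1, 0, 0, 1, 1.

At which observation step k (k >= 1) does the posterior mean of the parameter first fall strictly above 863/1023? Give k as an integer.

obs 1: x=1 → posterior Beta(12, 5/2)
obs 2: x=1 → posterior Beta(13, 5/2)
obs 3: x=1 → posterior Beta(14, 5/2)
obs 4: x=0 → posterior Beta(14, 7/2)
obs 5: x=1 → posterior Beta(15, 7/2)
obs 6: x=0 → posterior Beta(15, 9/2)
obs 7: x=0 → posterior Beta(15, 11/2)
obs 8: x=1 → posterior Beta(16, 11/2)
obs 9: x=1 → posterior Beta(17, 11/2)

k = 3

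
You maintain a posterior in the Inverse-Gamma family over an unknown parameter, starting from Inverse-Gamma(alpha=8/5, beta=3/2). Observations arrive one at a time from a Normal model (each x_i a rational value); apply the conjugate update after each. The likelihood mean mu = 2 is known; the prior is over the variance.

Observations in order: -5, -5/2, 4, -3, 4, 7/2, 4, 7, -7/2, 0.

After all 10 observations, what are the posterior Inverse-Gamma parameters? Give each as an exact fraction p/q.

obs 1: x=-5 → posterior Inverse-Gamma(21/10, 26)
obs 2: x=-5/2 → posterior Inverse-Gamma(13/5, 289/8)
obs 3: x=4 → posterior Inverse-Gamma(31/10, 305/8)
obs 4: x=-3 → posterior Inverse-Gamma(18/5, 405/8)
obs 5: x=4 → posterior Inverse-Gamma(41/10, 421/8)
obs 6: x=7/2 → posterior Inverse-Gamma(23/5, 215/4)
obs 7: x=4 → posterior Inverse-Gamma(51/10, 223/4)
obs 8: x=7 → posterior Inverse-Gamma(28/5, 273/4)
obs 9: x=-7/2 → posterior Inverse-Gamma(61/10, 667/8)
obs 10: x=0 → posterior Inverse-Gamma(33/5, 683/8)

alpha=33/5, beta=683/8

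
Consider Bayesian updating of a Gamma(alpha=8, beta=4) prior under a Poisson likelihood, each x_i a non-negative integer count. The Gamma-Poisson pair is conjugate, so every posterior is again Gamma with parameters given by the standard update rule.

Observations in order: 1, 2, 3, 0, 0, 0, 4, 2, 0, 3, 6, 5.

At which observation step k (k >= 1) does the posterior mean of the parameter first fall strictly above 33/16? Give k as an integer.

obs 1: x=1 → posterior Gamma(9, 5)
obs 2: x=2 → posterior Gamma(11, 6)
obs 3: x=3 → posterior Gamma(14, 7)
obs 4: x=0 → posterior Gamma(14, 8)
obs 5: x=0 → posterior Gamma(14, 9)
obs 6: x=0 → posterior Gamma(14, 10)
obs 7: x=4 → posterior Gamma(18, 11)
obs 8: x=2 → posterior Gamma(20, 12)
obs 9: x=0 → posterior Gamma(20, 13)
obs 10: x=3 → posterior Gamma(23, 14)
obs 11: x=6 → posterior Gamma(29, 15)
obs 12: x=5 → posterior Gamma(34, 16)

k = 12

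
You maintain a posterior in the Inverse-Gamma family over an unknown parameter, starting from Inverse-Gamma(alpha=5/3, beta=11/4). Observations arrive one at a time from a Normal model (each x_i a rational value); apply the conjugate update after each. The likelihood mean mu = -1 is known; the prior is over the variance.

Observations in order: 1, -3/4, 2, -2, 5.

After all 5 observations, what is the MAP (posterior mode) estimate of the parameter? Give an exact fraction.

obs 1: x=1 → posterior Inverse-Gamma(13/6, 19/4)
obs 2: x=-3/4 → posterior Inverse-Gamma(8/3, 153/32)
obs 3: x=2 → posterior Inverse-Gamma(19/6, 297/32)
obs 4: x=-2 → posterior Inverse-Gamma(11/3, 313/32)
obs 5: x=5 → posterior Inverse-Gamma(25/6, 889/32)

2667/496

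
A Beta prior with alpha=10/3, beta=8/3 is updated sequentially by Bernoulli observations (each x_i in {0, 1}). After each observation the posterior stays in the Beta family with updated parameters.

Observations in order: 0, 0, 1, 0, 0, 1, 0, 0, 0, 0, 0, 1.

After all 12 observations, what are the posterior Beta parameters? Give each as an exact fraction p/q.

obs 1: x=0 → posterior Beta(10/3, 11/3)
obs 2: x=0 → posterior Beta(10/3, 14/3)
obs 3: x=1 → posterior Beta(13/3, 14/3)
obs 4: x=0 → posterior Beta(13/3, 17/3)
obs 5: x=0 → posterior Beta(13/3, 20/3)
obs 6: x=1 → posterior Beta(16/3, 20/3)
obs 7: x=0 → posterior Beta(16/3, 23/3)
obs 8: x=0 → posterior Beta(16/3, 26/3)
obs 9: x=0 → posterior Beta(16/3, 29/3)
obs 10: x=0 → posterior Beta(16/3, 32/3)
obs 11: x=0 → posterior Beta(16/3, 35/3)
obs 12: x=1 → posterior Beta(19/3, 35/3)

alpha=19/3, beta=35/3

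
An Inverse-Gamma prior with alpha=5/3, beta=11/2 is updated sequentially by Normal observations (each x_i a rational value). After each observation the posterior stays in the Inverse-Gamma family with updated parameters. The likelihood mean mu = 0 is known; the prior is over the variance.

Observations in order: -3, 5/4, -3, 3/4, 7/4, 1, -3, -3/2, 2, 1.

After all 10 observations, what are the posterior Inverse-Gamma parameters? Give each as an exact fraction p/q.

obs 1: x=-3 → posterior Inverse-Gamma(13/6, 10)
obs 2: x=5/4 → posterior Inverse-Gamma(8/3, 345/32)
obs 3: x=-3 → posterior Inverse-Gamma(19/6, 489/32)
obs 4: x=3/4 → posterior Inverse-Gamma(11/3, 249/16)
obs 5: x=7/4 → posterior Inverse-Gamma(25/6, 547/32)
obs 6: x=1 → posterior Inverse-Gamma(14/3, 563/32)
obs 7: x=-3 → posterior Inverse-Gamma(31/6, 707/32)
obs 8: x=-3/2 → posterior Inverse-Gamma(17/3, 743/32)
obs 9: x=2 → posterior Inverse-Gamma(37/6, 807/32)
obs 10: x=1 → posterior Inverse-Gamma(20/3, 823/32)

alpha=20/3, beta=823/32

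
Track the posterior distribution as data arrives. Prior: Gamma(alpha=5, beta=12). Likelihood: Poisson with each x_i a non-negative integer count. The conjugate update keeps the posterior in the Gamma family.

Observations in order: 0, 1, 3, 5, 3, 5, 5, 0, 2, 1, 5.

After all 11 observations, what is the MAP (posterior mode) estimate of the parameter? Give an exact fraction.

34/23

obs 1: x=0 → posterior Gamma(5, 13)
obs 2: x=1 → posterior Gamma(6, 14)
obs 3: x=3 → posterior Gamma(9, 15)
obs 4: x=5 → posterior Gamma(14, 16)
obs 5: x=3 → posterior Gamma(17, 17)
obs 6: x=5 → posterior Gamma(22, 18)
obs 7: x=5 → posterior Gamma(27, 19)
obs 8: x=0 → posterior Gamma(27, 20)
obs 9: x=2 → posterior Gamma(29, 21)
obs 10: x=1 → posterior Gamma(30, 22)
obs 11: x=5 → posterior Gamma(35, 23)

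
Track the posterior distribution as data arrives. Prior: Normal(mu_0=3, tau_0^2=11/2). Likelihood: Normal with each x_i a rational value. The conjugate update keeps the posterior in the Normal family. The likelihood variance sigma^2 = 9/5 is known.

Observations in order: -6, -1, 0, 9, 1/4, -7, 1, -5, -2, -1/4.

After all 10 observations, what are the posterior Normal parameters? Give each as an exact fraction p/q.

obs 1: x=-6 → posterior Normal(-276/73, 99/73)
obs 2: x=-1 → posterior Normal(-331/128, 99/128)
obs 3: x=0 → posterior Normal(-331/183, 33/61)
obs 4: x=9 → posterior Normal(82/119, 99/238)
obs 5: x=1/4 → posterior Normal(711/1172, 99/293)
obs 6: x=-7 → posterior Normal(-829/1392, 33/116)
obs 7: x=1 → posterior Normal(-609/1612, 99/403)
obs 8: x=-5 → posterior Normal(-1709/1832, 99/458)
obs 9: x=-2 → posterior Normal(-2149/2052, 11/57)
obs 10: x=-1/4 → posterior Normal(-551/568, 99/568)

mu_0=-551/568, tau_0^2=99/568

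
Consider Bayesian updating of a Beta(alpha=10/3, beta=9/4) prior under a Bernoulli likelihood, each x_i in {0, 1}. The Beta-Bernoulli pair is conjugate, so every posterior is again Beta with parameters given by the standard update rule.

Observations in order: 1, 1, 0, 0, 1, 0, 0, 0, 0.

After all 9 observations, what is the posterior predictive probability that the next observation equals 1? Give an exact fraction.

obs 1: x=1 → posterior Beta(13/3, 9/4)
obs 2: x=1 → posterior Beta(16/3, 9/4)
obs 3: x=0 → posterior Beta(16/3, 13/4)
obs 4: x=0 → posterior Beta(16/3, 17/4)
obs 5: x=1 → posterior Beta(19/3, 17/4)
obs 6: x=0 → posterior Beta(19/3, 21/4)
obs 7: x=0 → posterior Beta(19/3, 25/4)
obs 8: x=0 → posterior Beta(19/3, 29/4)
obs 9: x=0 → posterior Beta(19/3, 33/4)

76/175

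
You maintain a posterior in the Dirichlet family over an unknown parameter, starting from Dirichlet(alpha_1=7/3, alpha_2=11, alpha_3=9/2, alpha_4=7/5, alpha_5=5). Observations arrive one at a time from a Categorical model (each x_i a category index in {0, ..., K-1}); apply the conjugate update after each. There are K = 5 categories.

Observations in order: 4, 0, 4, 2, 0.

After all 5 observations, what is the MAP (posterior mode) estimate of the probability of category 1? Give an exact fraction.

300/727

obs 1: x=4 → posterior Dirichlet(7/3, 11, 9/2, 7/5, 6)
obs 2: x=0 → posterior Dirichlet(10/3, 11, 9/2, 7/5, 6)
obs 3: x=4 → posterior Dirichlet(10/3, 11, 9/2, 7/5, 7)
obs 4: x=2 → posterior Dirichlet(10/3, 11, 11/2, 7/5, 7)
obs 5: x=0 → posterior Dirichlet(13/3, 11, 11/2, 7/5, 7)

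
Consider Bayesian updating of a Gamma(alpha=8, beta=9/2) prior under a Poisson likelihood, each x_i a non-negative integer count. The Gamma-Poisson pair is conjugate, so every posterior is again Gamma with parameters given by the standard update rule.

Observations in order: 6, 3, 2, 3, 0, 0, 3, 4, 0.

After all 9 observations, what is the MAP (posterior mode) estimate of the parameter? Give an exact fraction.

obs 1: x=6 → posterior Gamma(14, 11/2)
obs 2: x=3 → posterior Gamma(17, 13/2)
obs 3: x=2 → posterior Gamma(19, 15/2)
obs 4: x=3 → posterior Gamma(22, 17/2)
obs 5: x=0 → posterior Gamma(22, 19/2)
obs 6: x=0 → posterior Gamma(22, 21/2)
obs 7: x=3 → posterior Gamma(25, 23/2)
obs 8: x=4 → posterior Gamma(29, 25/2)
obs 9: x=0 → posterior Gamma(29, 27/2)

56/27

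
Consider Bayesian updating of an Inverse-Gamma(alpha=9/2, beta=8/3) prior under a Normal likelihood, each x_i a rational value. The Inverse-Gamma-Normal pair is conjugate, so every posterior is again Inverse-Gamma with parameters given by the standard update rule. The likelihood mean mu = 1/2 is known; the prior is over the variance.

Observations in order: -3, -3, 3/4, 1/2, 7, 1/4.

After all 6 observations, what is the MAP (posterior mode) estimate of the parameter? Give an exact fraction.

1733/408

obs 1: x=-3 → posterior Inverse-Gamma(5, 211/24)
obs 2: x=-3 → posterior Inverse-Gamma(11/2, 179/12)
obs 3: x=3/4 → posterior Inverse-Gamma(6, 1435/96)
obs 4: x=1/2 → posterior Inverse-Gamma(13/2, 1435/96)
obs 5: x=7 → posterior Inverse-Gamma(7, 3463/96)
obs 6: x=1/4 → posterior Inverse-Gamma(15/2, 1733/48)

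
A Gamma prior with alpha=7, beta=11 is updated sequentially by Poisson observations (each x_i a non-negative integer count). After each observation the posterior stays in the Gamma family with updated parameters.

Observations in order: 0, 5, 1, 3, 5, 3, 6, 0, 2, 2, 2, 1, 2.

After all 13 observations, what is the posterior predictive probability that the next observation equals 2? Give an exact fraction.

105042010395177314272314263365856228511446918309760466944/413590306276513837435704346034981426782906055450439453125

obs 1: x=0 → posterior Gamma(7, 12)
obs 2: x=5 → posterior Gamma(12, 13)
obs 3: x=1 → posterior Gamma(13, 14)
obs 4: x=3 → posterior Gamma(16, 15)
obs 5: x=5 → posterior Gamma(21, 16)
obs 6: x=3 → posterior Gamma(24, 17)
obs 7: x=6 → posterior Gamma(30, 18)
obs 8: x=0 → posterior Gamma(30, 19)
obs 9: x=2 → posterior Gamma(32, 20)
obs 10: x=2 → posterior Gamma(34, 21)
obs 11: x=2 → posterior Gamma(36, 22)
obs 12: x=1 → posterior Gamma(37, 23)
obs 13: x=2 → posterior Gamma(39, 24)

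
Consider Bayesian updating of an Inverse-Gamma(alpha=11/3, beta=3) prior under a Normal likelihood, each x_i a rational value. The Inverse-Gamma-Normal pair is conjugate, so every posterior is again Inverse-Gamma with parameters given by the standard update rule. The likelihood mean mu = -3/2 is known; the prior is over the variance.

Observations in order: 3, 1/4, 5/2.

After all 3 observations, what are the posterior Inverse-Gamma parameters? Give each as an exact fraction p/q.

obs 1: x=3 → posterior Inverse-Gamma(25/6, 105/8)
obs 2: x=1/4 → posterior Inverse-Gamma(14/3, 469/32)
obs 3: x=5/2 → posterior Inverse-Gamma(31/6, 725/32)

alpha=31/6, beta=725/32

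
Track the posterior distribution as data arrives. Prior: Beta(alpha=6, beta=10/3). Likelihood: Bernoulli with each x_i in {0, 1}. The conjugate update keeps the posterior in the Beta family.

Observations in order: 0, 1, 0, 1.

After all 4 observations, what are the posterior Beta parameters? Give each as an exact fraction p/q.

alpha=8, beta=16/3

obs 1: x=0 → posterior Beta(6, 13/3)
obs 2: x=1 → posterior Beta(7, 13/3)
obs 3: x=0 → posterior Beta(7, 16/3)
obs 4: x=1 → posterior Beta(8, 16/3)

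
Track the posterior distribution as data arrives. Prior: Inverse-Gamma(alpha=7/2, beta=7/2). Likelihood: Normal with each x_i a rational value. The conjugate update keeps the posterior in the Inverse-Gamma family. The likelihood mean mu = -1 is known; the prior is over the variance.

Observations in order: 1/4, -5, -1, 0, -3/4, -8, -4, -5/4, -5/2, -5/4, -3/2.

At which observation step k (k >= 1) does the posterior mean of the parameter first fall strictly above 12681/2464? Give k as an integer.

obs 1: x=1/4 → posterior Inverse-Gamma(4, 137/32)
obs 2: x=-5 → posterior Inverse-Gamma(9/2, 393/32)
obs 3: x=-1 → posterior Inverse-Gamma(5, 393/32)
obs 4: x=0 → posterior Inverse-Gamma(11/2, 409/32)
obs 5: x=-3/4 → posterior Inverse-Gamma(6, 205/16)
obs 6: x=-8 → posterior Inverse-Gamma(13/2, 597/16)
obs 7: x=-4 → posterior Inverse-Gamma(7, 669/16)
obs 8: x=-5/4 → posterior Inverse-Gamma(15/2, 1339/32)
obs 9: x=-5/2 → posterior Inverse-Gamma(8, 1375/32)
obs 10: x=-5/4 → posterior Inverse-Gamma(17/2, 43)
obs 11: x=-3/2 → posterior Inverse-Gamma(9, 345/8)

k = 6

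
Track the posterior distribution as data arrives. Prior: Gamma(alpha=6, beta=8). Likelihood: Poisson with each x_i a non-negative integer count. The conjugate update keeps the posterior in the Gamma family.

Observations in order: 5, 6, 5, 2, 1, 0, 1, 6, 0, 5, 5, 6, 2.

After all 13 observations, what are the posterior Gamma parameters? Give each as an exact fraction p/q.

alpha=50, beta=21

obs 1: x=5 → posterior Gamma(11, 9)
obs 2: x=6 → posterior Gamma(17, 10)
obs 3: x=5 → posterior Gamma(22, 11)
obs 4: x=2 → posterior Gamma(24, 12)
obs 5: x=1 → posterior Gamma(25, 13)
obs 6: x=0 → posterior Gamma(25, 14)
obs 7: x=1 → posterior Gamma(26, 15)
obs 8: x=6 → posterior Gamma(32, 16)
obs 9: x=0 → posterior Gamma(32, 17)
obs 10: x=5 → posterior Gamma(37, 18)
obs 11: x=5 → posterior Gamma(42, 19)
obs 12: x=6 → posterior Gamma(48, 20)
obs 13: x=2 → posterior Gamma(50, 21)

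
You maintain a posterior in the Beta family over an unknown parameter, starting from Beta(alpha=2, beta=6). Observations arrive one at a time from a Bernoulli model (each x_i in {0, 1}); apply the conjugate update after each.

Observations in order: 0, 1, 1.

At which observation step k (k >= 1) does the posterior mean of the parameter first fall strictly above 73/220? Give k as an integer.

obs 1: x=0 → posterior Beta(2, 7)
obs 2: x=1 → posterior Beta(3, 7)
obs 3: x=1 → posterior Beta(4, 7)

k = 3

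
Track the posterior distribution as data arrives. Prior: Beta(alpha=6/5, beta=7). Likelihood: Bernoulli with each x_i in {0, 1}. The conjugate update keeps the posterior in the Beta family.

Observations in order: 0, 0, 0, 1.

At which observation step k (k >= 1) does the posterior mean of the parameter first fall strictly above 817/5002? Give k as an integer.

obs 1: x=0 → posterior Beta(6/5, 8)
obs 2: x=0 → posterior Beta(6/5, 9)
obs 3: x=0 → posterior Beta(6/5, 10)
obs 4: x=1 → posterior Beta(11/5, 10)

k = 4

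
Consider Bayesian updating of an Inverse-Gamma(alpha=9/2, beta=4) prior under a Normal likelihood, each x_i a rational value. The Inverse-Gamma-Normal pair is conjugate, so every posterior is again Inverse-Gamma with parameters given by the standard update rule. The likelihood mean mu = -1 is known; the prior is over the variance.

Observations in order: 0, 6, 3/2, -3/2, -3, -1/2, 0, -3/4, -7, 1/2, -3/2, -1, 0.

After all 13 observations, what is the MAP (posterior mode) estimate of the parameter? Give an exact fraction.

583/128

obs 1: x=0 → posterior Inverse-Gamma(5, 9/2)
obs 2: x=6 → posterior Inverse-Gamma(11/2, 29)
obs 3: x=3/2 → posterior Inverse-Gamma(6, 257/8)
obs 4: x=-3/2 → posterior Inverse-Gamma(13/2, 129/4)
obs 5: x=-3 → posterior Inverse-Gamma(7, 137/4)
obs 6: x=-1/2 → posterior Inverse-Gamma(15/2, 275/8)
obs 7: x=0 → posterior Inverse-Gamma(8, 279/8)
obs 8: x=-3/4 → posterior Inverse-Gamma(17/2, 1117/32)
obs 9: x=-7 → posterior Inverse-Gamma(9, 1693/32)
obs 10: x=1/2 → posterior Inverse-Gamma(19/2, 1729/32)
obs 11: x=-3/2 → posterior Inverse-Gamma(10, 1733/32)
obs 12: x=-1 → posterior Inverse-Gamma(21/2, 1733/32)
obs 13: x=0 → posterior Inverse-Gamma(11, 1749/32)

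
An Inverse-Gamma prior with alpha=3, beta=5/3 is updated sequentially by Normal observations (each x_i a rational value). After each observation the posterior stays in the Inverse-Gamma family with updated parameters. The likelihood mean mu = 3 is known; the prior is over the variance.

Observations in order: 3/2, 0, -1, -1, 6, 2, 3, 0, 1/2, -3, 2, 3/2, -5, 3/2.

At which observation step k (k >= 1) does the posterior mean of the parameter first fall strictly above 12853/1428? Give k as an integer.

obs 1: x=3/2 → posterior Inverse-Gamma(7/2, 67/24)
obs 2: x=0 → posterior Inverse-Gamma(4, 175/24)
obs 3: x=-1 → posterior Inverse-Gamma(9/2, 367/24)
obs 4: x=-1 → posterior Inverse-Gamma(5, 559/24)
obs 5: x=6 → posterior Inverse-Gamma(11/2, 667/24)
obs 6: x=2 → posterior Inverse-Gamma(6, 679/24)
obs 7: x=3 → posterior Inverse-Gamma(13/2, 679/24)
obs 8: x=0 → posterior Inverse-Gamma(7, 787/24)
obs 9: x=1/2 → posterior Inverse-Gamma(15/2, 431/12)
obs 10: x=-3 → posterior Inverse-Gamma(8, 647/12)
obs 11: x=2 → posterior Inverse-Gamma(17/2, 653/12)
obs 12: x=3/2 → posterior Inverse-Gamma(9, 1333/24)
obs 13: x=-5 → posterior Inverse-Gamma(19/2, 2101/24)
obs 14: x=3/2 → posterior Inverse-Gamma(10, 266/3)

k = 13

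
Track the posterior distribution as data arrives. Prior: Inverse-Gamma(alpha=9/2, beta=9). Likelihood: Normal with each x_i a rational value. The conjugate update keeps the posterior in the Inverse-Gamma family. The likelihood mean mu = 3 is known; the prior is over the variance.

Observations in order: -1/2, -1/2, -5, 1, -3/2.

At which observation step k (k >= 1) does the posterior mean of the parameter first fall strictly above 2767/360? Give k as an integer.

obs 1: x=-1/2 → posterior Inverse-Gamma(5, 121/8)
obs 2: x=-1/2 → posterior Inverse-Gamma(11/2, 85/4)
obs 3: x=-5 → posterior Inverse-Gamma(6, 213/4)
obs 4: x=1 → posterior Inverse-Gamma(13/2, 221/4)
obs 5: x=-3/2 → posterior Inverse-Gamma(7, 523/8)

k = 3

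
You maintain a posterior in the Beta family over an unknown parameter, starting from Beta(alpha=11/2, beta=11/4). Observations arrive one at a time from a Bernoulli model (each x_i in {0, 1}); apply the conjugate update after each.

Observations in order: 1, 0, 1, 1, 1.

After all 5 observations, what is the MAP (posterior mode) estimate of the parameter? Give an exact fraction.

obs 1: x=1 → posterior Beta(13/2, 11/4)
obs 2: x=0 → posterior Beta(13/2, 15/4)
obs 3: x=1 → posterior Beta(15/2, 15/4)
obs 4: x=1 → posterior Beta(17/2, 15/4)
obs 5: x=1 → posterior Beta(19/2, 15/4)

34/45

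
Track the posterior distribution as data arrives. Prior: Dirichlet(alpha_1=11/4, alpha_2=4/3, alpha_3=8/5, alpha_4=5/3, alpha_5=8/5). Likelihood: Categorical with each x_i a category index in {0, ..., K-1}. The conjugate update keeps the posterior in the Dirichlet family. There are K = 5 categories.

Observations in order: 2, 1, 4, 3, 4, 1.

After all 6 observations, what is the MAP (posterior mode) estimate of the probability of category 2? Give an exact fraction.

32/199

obs 1: x=2 → posterior Dirichlet(11/4, 4/3, 13/5, 5/3, 8/5)
obs 2: x=1 → posterior Dirichlet(11/4, 7/3, 13/5, 5/3, 8/5)
obs 3: x=4 → posterior Dirichlet(11/4, 7/3, 13/5, 5/3, 13/5)
obs 4: x=3 → posterior Dirichlet(11/4, 7/3, 13/5, 8/3, 13/5)
obs 5: x=4 → posterior Dirichlet(11/4, 7/3, 13/5, 8/3, 18/5)
obs 6: x=1 → posterior Dirichlet(11/4, 10/3, 13/5, 8/3, 18/5)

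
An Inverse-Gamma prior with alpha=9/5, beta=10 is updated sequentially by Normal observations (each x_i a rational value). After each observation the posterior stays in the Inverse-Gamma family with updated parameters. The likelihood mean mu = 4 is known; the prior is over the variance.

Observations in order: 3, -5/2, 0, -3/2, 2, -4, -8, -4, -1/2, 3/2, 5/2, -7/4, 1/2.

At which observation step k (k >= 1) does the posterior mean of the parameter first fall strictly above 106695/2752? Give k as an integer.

obs 1: x=3 → posterior Inverse-Gamma(23/10, 21/2)
obs 2: x=-5/2 → posterior Inverse-Gamma(14/5, 253/8)
obs 3: x=0 → posterior Inverse-Gamma(33/10, 317/8)
obs 4: x=-3/2 → posterior Inverse-Gamma(19/5, 219/4)
obs 5: x=2 → posterior Inverse-Gamma(43/10, 227/4)
obs 6: x=-4 → posterior Inverse-Gamma(24/5, 355/4)
obs 7: x=-8 → posterior Inverse-Gamma(53/10, 643/4)
obs 8: x=-4 → posterior Inverse-Gamma(29/5, 771/4)
obs 9: x=-1/2 → posterior Inverse-Gamma(63/10, 1623/8)
obs 10: x=3/2 → posterior Inverse-Gamma(34/5, 206)
obs 11: x=5/2 → posterior Inverse-Gamma(73/10, 1657/8)
obs 12: x=-7/4 → posterior Inverse-Gamma(39/5, 7157/32)
obs 13: x=1/2 → posterior Inverse-Gamma(83/10, 7353/32)

k = 8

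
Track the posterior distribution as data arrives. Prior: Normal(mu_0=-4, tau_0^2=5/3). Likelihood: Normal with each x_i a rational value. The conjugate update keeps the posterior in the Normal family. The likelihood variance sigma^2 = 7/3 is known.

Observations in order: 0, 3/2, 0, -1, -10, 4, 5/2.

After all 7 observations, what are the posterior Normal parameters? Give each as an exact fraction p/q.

mu_0=-43/42, tau_0^2=5/18

obs 1: x=0 → posterior Normal(-7/3, 35/36)
obs 2: x=3/2 → posterior Normal(-41/34, 35/51)
obs 3: x=0 → posterior Normal(-41/44, 35/66)
obs 4: x=-1 → posterior Normal(-17/18, 35/81)
obs 5: x=-10 → posterior Normal(-151/64, 35/96)
obs 6: x=4 → posterior Normal(-3/2, 35/111)
obs 7: x=5/2 → posterior Normal(-43/42, 5/18)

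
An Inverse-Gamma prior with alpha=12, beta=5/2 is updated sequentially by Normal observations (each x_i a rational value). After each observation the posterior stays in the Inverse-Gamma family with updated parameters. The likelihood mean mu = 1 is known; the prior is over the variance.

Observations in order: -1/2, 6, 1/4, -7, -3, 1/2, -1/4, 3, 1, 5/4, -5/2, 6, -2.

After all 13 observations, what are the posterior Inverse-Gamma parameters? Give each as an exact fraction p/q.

obs 1: x=-1/2 → posterior Inverse-Gamma(25/2, 29/8)
obs 2: x=6 → posterior Inverse-Gamma(13, 129/8)
obs 3: x=1/4 → posterior Inverse-Gamma(27/2, 525/32)
obs 4: x=-7 → posterior Inverse-Gamma(14, 1549/32)
obs 5: x=-3 → posterior Inverse-Gamma(29/2, 1805/32)
obs 6: x=1/2 → posterior Inverse-Gamma(15, 1809/32)
obs 7: x=-1/4 → posterior Inverse-Gamma(31/2, 917/16)
obs 8: x=3 → posterior Inverse-Gamma(16, 949/16)
obs 9: x=1 → posterior Inverse-Gamma(33/2, 949/16)
obs 10: x=5/4 → posterior Inverse-Gamma(17, 1899/32)
obs 11: x=-5/2 → posterior Inverse-Gamma(35/2, 2095/32)
obs 12: x=6 → posterior Inverse-Gamma(18, 2495/32)
obs 13: x=-2 → posterior Inverse-Gamma(37/2, 2639/32)

alpha=37/2, beta=2639/32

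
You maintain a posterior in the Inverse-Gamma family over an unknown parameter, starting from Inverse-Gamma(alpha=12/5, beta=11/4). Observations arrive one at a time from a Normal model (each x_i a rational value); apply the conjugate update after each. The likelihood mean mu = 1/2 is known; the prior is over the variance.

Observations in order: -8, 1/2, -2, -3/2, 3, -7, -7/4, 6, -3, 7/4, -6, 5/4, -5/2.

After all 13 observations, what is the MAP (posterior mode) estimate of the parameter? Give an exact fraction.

2235/176

obs 1: x=-8 → posterior Inverse-Gamma(29/10, 311/8)
obs 2: x=1/2 → posterior Inverse-Gamma(17/5, 311/8)
obs 3: x=-2 → posterior Inverse-Gamma(39/10, 42)
obs 4: x=-3/2 → posterior Inverse-Gamma(22/5, 44)
obs 5: x=3 → posterior Inverse-Gamma(49/10, 377/8)
obs 6: x=-7 → posterior Inverse-Gamma(27/5, 301/4)
obs 7: x=-7/4 → posterior Inverse-Gamma(59/10, 2489/32)
obs 8: x=6 → posterior Inverse-Gamma(32/5, 2973/32)
obs 9: x=-3 → posterior Inverse-Gamma(69/10, 3169/32)
obs 10: x=7/4 → posterior Inverse-Gamma(37/5, 1597/16)
obs 11: x=-6 → posterior Inverse-Gamma(79/10, 1935/16)
obs 12: x=5/4 → posterior Inverse-Gamma(42/5, 3879/32)
obs 13: x=-5/2 → posterior Inverse-Gamma(89/10, 4023/32)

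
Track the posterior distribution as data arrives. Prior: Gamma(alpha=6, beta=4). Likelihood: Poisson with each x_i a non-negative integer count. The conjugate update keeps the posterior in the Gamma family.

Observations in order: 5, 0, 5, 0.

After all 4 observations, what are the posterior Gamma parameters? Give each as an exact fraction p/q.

alpha=16, beta=8

obs 1: x=5 → posterior Gamma(11, 5)
obs 2: x=0 → posterior Gamma(11, 6)
obs 3: x=5 → posterior Gamma(16, 7)
obs 4: x=0 → posterior Gamma(16, 8)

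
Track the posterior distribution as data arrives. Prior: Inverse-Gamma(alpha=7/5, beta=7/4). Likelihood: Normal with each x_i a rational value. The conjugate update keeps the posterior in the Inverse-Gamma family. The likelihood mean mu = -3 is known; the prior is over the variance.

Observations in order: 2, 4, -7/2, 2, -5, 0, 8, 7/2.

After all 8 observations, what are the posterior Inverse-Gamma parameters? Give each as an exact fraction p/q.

alpha=27/5, beta=279/2

obs 1: x=2 → posterior Inverse-Gamma(19/10, 57/4)
obs 2: x=4 → posterior Inverse-Gamma(12/5, 155/4)
obs 3: x=-7/2 → posterior Inverse-Gamma(29/10, 311/8)
obs 4: x=2 → posterior Inverse-Gamma(17/5, 411/8)
obs 5: x=-5 → posterior Inverse-Gamma(39/10, 427/8)
obs 6: x=0 → posterior Inverse-Gamma(22/5, 463/8)
obs 7: x=8 → posterior Inverse-Gamma(49/10, 947/8)
obs 8: x=7/2 → posterior Inverse-Gamma(27/5, 279/2)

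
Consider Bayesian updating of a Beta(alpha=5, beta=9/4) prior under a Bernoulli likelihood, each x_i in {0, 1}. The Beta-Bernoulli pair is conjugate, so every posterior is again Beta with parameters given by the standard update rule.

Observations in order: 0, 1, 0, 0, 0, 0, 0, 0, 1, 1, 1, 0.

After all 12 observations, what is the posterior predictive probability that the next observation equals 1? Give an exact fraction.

obs 1: x=0 → posterior Beta(5, 13/4)
obs 2: x=1 → posterior Beta(6, 13/4)
obs 3: x=0 → posterior Beta(6, 17/4)
obs 4: x=0 → posterior Beta(6, 21/4)
obs 5: x=0 → posterior Beta(6, 25/4)
obs 6: x=0 → posterior Beta(6, 29/4)
obs 7: x=0 → posterior Beta(6, 33/4)
obs 8: x=0 → posterior Beta(6, 37/4)
obs 9: x=1 → posterior Beta(7, 37/4)
obs 10: x=1 → posterior Beta(8, 37/4)
obs 11: x=1 → posterior Beta(9, 37/4)
obs 12: x=0 → posterior Beta(9, 41/4)

36/77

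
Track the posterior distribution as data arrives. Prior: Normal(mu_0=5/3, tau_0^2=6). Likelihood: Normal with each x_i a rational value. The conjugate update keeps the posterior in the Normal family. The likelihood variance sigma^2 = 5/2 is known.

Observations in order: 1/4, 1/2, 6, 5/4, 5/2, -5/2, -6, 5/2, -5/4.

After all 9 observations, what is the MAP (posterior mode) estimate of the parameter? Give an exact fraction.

142/339

obs 1: x=1/4 → posterior Normal(2/3, 30/17)
obs 2: x=1/2 → posterior Normal(52/87, 30/29)
obs 3: x=6 → posterior Normal(268/123, 30/41)
obs 4: x=5/4 → posterior Normal(313/159, 30/53)
obs 5: x=5/2 → posterior Normal(31/15, 6/13)
obs 6: x=-5/2 → posterior Normal(313/231, 30/77)
obs 7: x=-6 → posterior Normal(97/267, 30/89)
obs 8: x=5/2 → posterior Normal(187/303, 30/101)
obs 9: x=-5/4 → posterior Normal(142/339, 30/113)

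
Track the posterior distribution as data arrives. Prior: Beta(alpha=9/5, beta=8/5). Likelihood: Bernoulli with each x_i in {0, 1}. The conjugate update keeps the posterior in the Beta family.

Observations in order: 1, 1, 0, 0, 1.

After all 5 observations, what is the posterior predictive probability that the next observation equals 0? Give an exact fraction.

obs 1: x=1 → posterior Beta(14/5, 8/5)
obs 2: x=1 → posterior Beta(19/5, 8/5)
obs 3: x=0 → posterior Beta(19/5, 13/5)
obs 4: x=0 → posterior Beta(19/5, 18/5)
obs 5: x=1 → posterior Beta(24/5, 18/5)

3/7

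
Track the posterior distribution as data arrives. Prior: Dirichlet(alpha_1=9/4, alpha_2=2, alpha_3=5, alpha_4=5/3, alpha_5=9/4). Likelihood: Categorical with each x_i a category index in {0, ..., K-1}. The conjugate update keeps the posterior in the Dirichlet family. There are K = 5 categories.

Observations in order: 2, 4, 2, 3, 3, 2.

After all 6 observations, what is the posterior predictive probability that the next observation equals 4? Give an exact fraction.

obs 1: x=2 → posterior Dirichlet(9/4, 2, 6, 5/3, 9/4)
obs 2: x=4 → posterior Dirichlet(9/4, 2, 6, 5/3, 13/4)
obs 3: x=2 → posterior Dirichlet(9/4, 2, 7, 5/3, 13/4)
obs 4: x=3 → posterior Dirichlet(9/4, 2, 7, 8/3, 13/4)
obs 5: x=3 → posterior Dirichlet(9/4, 2, 7, 11/3, 13/4)
obs 6: x=2 → posterior Dirichlet(9/4, 2, 8, 11/3, 13/4)

39/230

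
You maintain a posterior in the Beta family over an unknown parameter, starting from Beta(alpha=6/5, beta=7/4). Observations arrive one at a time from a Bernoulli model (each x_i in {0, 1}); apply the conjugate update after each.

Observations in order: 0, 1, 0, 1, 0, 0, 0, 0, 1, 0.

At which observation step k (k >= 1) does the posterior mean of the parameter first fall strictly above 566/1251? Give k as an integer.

obs 1: x=0 → posterior Beta(6/5, 11/4)
obs 2: x=1 → posterior Beta(11/5, 11/4)
obs 3: x=0 → posterior Beta(11/5, 15/4)
obs 4: x=1 → posterior Beta(16/5, 15/4)
obs 5: x=0 → posterior Beta(16/5, 19/4)
obs 6: x=0 → posterior Beta(16/5, 23/4)
obs 7: x=0 → posterior Beta(16/5, 27/4)
obs 8: x=0 → posterior Beta(16/5, 31/4)
obs 9: x=1 → posterior Beta(21/5, 31/4)
obs 10: x=0 → posterior Beta(21/5, 35/4)

k = 4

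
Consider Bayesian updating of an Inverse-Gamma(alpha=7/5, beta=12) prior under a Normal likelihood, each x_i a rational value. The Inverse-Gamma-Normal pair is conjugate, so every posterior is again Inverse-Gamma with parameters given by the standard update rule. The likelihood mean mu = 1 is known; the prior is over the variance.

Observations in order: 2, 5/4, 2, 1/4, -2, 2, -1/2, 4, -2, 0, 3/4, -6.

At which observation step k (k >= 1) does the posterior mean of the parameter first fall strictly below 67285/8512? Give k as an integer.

k = 3

obs 1: x=2 → posterior Inverse-Gamma(19/10, 25/2)
obs 2: x=5/4 → posterior Inverse-Gamma(12/5, 401/32)
obs 3: x=2 → posterior Inverse-Gamma(29/10, 417/32)
obs 4: x=1/4 → posterior Inverse-Gamma(17/5, 213/16)
obs 5: x=-2 → posterior Inverse-Gamma(39/10, 285/16)
obs 6: x=2 → posterior Inverse-Gamma(22/5, 293/16)
obs 7: x=-1/2 → posterior Inverse-Gamma(49/10, 311/16)
obs 8: x=4 → posterior Inverse-Gamma(27/5, 383/16)
obs 9: x=-2 → posterior Inverse-Gamma(59/10, 455/16)
obs 10: x=0 → posterior Inverse-Gamma(32/5, 463/16)
obs 11: x=3/4 → posterior Inverse-Gamma(69/10, 927/32)
obs 12: x=-6 → posterior Inverse-Gamma(37/5, 1711/32)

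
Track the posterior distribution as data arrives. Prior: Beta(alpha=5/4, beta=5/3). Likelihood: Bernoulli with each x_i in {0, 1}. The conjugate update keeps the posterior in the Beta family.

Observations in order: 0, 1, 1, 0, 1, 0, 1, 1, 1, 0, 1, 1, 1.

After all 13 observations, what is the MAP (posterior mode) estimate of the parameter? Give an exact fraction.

111/167

obs 1: x=0 → posterior Beta(5/4, 8/3)
obs 2: x=1 → posterior Beta(9/4, 8/3)
obs 3: x=1 → posterior Beta(13/4, 8/3)
obs 4: x=0 → posterior Beta(13/4, 11/3)
obs 5: x=1 → posterior Beta(17/4, 11/3)
obs 6: x=0 → posterior Beta(17/4, 14/3)
obs 7: x=1 → posterior Beta(21/4, 14/3)
obs 8: x=1 → posterior Beta(25/4, 14/3)
obs 9: x=1 → posterior Beta(29/4, 14/3)
obs 10: x=0 → posterior Beta(29/4, 17/3)
obs 11: x=1 → posterior Beta(33/4, 17/3)
obs 12: x=1 → posterior Beta(37/4, 17/3)
obs 13: x=1 → posterior Beta(41/4, 17/3)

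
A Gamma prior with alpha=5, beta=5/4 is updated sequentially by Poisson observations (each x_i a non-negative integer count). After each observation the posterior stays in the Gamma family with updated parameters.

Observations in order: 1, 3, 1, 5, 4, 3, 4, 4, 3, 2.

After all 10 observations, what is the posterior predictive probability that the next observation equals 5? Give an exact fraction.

obs 1: x=1 → posterior Gamma(6, 9/4)
obs 2: x=3 → posterior Gamma(9, 13/4)
obs 3: x=1 → posterior Gamma(10, 17/4)
obs 4: x=5 → posterior Gamma(15, 21/4)
obs 5: x=4 → posterior Gamma(19, 25/4)
obs 6: x=3 → posterior Gamma(22, 29/4)
obs 7: x=4 → posterior Gamma(26, 33/4)
obs 8: x=4 → posterior Gamma(30, 37/4)
obs 9: x=3 → posterior Gamma(33, 41/4)
obs 10: x=2 → posterior Gamma(35, 45/4)

613591204408404573648593161784253019389510154724121093750000000000/5790887942449198118866552301288096257267888893001726249456064921143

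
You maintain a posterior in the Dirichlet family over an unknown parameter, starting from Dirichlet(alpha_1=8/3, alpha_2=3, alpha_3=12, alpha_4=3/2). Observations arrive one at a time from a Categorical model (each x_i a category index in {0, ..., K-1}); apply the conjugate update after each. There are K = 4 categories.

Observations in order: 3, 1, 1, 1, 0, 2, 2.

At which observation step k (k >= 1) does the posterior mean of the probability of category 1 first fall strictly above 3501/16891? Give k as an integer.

obs 1: x=3 → posterior Dirichlet(8/3, 3, 12, 5/2)
obs 2: x=1 → posterior Dirichlet(8/3, 4, 12, 5/2)
obs 3: x=1 → posterior Dirichlet(8/3, 5, 12, 5/2)
obs 4: x=1 → posterior Dirichlet(8/3, 6, 12, 5/2)
obs 5: x=0 → posterior Dirichlet(11/3, 6, 12, 5/2)
obs 6: x=2 → posterior Dirichlet(11/3, 6, 13, 5/2)
obs 7: x=2 → posterior Dirichlet(11/3, 6, 14, 5/2)

k = 3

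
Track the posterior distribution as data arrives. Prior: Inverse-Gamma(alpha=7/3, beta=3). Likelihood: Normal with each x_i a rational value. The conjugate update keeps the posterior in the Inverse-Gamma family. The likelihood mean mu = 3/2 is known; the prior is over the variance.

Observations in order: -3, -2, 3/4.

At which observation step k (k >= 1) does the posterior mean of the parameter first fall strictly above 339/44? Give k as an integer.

k = 2

obs 1: x=-3 → posterior Inverse-Gamma(17/6, 105/8)
obs 2: x=-2 → posterior Inverse-Gamma(10/3, 77/4)
obs 3: x=3/4 → posterior Inverse-Gamma(23/6, 625/32)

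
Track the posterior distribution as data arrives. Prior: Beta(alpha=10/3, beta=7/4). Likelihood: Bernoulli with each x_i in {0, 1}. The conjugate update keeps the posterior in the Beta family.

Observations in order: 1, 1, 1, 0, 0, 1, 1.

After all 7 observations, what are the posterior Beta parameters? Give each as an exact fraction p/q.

alpha=25/3, beta=15/4

obs 1: x=1 → posterior Beta(13/3, 7/4)
obs 2: x=1 → posterior Beta(16/3, 7/4)
obs 3: x=1 → posterior Beta(19/3, 7/4)
obs 4: x=0 → posterior Beta(19/3, 11/4)
obs 5: x=0 → posterior Beta(19/3, 15/4)
obs 6: x=1 → posterior Beta(22/3, 15/4)
obs 7: x=1 → posterior Beta(25/3, 15/4)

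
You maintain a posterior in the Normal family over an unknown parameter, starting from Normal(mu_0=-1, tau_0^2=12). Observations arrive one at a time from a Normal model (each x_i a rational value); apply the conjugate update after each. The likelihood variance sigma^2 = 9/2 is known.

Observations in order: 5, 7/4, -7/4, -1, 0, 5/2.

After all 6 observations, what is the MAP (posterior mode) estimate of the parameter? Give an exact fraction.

49/51

obs 1: x=5 → posterior Normal(37/11, 36/11)
obs 2: x=7/4 → posterior Normal(51/19, 36/19)
obs 3: x=-7/4 → posterior Normal(37/27, 4/3)
obs 4: x=-1 → posterior Normal(29/35, 36/35)
obs 5: x=0 → posterior Normal(29/43, 36/43)
obs 6: x=5/2 → posterior Normal(49/51, 12/17)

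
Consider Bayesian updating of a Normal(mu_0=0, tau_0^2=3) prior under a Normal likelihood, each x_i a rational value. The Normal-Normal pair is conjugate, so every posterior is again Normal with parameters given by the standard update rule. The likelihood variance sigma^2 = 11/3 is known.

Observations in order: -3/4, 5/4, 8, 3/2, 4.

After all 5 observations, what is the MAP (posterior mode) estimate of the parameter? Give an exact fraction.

obs 1: x=-3/4 → posterior Normal(-27/80, 33/20)
obs 2: x=5/4 → posterior Normal(9/58, 33/29)
obs 3: x=8 → posterior Normal(153/76, 33/38)
obs 4: x=3/2 → posterior Normal(90/47, 33/47)
obs 5: x=4 → posterior Normal(9/4, 33/56)

9/4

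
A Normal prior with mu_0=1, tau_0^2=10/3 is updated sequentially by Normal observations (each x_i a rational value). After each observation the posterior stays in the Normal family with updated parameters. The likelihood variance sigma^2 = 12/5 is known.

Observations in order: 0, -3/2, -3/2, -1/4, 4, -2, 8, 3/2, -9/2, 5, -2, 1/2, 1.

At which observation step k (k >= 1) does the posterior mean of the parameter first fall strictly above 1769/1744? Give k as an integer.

k = 8

obs 1: x=0 → posterior Normal(18/43, 60/43)
obs 2: x=-3/2 → posterior Normal(-39/136, 15/17)
obs 3: x=-3/2 → posterior Normal(-19/31, 20/31)
obs 4: x=-1/4 → posterior Normal(-253/472, 30/59)
obs 5: x=4 → posterior Normal(147/572, 60/143)
obs 6: x=-2 → posterior Normal(-53/672, 5/14)
obs 7: x=8 → posterior Normal(747/772, 60/193)
obs 8: x=3/2 → posterior Normal(897/872, 30/109)
obs 9: x=-9/2 → posterior Normal(149/324, 20/81)
obs 10: x=5 → posterior Normal(947/1072, 15/67)
obs 11: x=-2 → posterior Normal(747/1172, 60/293)
obs 12: x=1/2 → posterior Normal(797/1272, 10/53)
obs 13: x=1 → posterior Normal(897/1372, 60/343)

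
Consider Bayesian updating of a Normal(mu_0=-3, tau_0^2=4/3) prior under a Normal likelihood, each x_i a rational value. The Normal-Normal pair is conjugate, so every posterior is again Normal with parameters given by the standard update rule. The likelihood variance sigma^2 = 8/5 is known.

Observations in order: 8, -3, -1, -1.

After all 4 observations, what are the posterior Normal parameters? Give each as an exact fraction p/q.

obs 1: x=8 → posterior Normal(2, 8/11)
obs 2: x=-3 → posterior Normal(7/16, 1/2)
obs 3: x=-1 → posterior Normal(2/21, 8/21)
obs 4: x=-1 → posterior Normal(-3/26, 4/13)

mu_0=-3/26, tau_0^2=4/13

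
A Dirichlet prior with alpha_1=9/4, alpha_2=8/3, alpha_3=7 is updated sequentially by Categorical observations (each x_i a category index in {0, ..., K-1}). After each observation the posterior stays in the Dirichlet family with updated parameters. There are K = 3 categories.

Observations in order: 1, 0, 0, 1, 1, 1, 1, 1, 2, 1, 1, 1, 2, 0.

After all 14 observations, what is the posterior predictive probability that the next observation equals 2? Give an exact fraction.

108/311

obs 1: x=1 → posterior Dirichlet(9/4, 11/3, 7)
obs 2: x=0 → posterior Dirichlet(13/4, 11/3, 7)
obs 3: x=0 → posterior Dirichlet(17/4, 11/3, 7)
obs 4: x=1 → posterior Dirichlet(17/4, 14/3, 7)
obs 5: x=1 → posterior Dirichlet(17/4, 17/3, 7)
obs 6: x=1 → posterior Dirichlet(17/4, 20/3, 7)
obs 7: x=1 → posterior Dirichlet(17/4, 23/3, 7)
obs 8: x=1 → posterior Dirichlet(17/4, 26/3, 7)
obs 9: x=2 → posterior Dirichlet(17/4, 26/3, 8)
obs 10: x=1 → posterior Dirichlet(17/4, 29/3, 8)
obs 11: x=1 → posterior Dirichlet(17/4, 32/3, 8)
obs 12: x=1 → posterior Dirichlet(17/4, 35/3, 8)
obs 13: x=2 → posterior Dirichlet(17/4, 35/3, 9)
obs 14: x=0 → posterior Dirichlet(21/4, 35/3, 9)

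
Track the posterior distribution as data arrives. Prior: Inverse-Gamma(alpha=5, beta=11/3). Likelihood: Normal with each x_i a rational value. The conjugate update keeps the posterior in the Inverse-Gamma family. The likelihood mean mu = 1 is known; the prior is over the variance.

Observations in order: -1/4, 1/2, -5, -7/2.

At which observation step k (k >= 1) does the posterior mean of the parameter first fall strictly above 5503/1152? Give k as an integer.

k = 4

obs 1: x=-1/4 → posterior Inverse-Gamma(11/2, 427/96)
obs 2: x=1/2 → posterior Inverse-Gamma(6, 439/96)
obs 3: x=-5 → posterior Inverse-Gamma(13/2, 2167/96)
obs 4: x=-7/2 → posterior Inverse-Gamma(7, 3139/96)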